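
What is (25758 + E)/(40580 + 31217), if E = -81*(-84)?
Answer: 32562/71797 ≈ 0.45353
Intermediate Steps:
E = 6804
(25758 + E)/(40580 + 31217) = (25758 + 6804)/(40580 + 31217) = 32562/71797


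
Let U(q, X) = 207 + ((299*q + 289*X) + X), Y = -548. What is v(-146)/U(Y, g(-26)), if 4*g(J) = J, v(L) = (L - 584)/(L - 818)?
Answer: -73/15957092 ≈ -4.5748e-6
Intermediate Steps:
v(L) = (-584 + L)/(-818 + L)
g(J) = J/4
U(q, X) = 207 + 290*X + 299*q (U(q, X) = 207 + ((289*X + 299*q) + X) = 207 + (290*X + 299*q) = 207 + 290*X + 299*q)
v(-146)/U(Y, g(-26)) = ((-584 - 146)/(-818 - 146))/(207 + 290*((1/4)*(-26)) + 299*(-548)) = (-730/(-964))/(207 + 290*(-13/2) - 163852) = (-1/964*(-730))/(207 - 1885 - 163852) = (365/482)/(-165530) = (365/482)*(-1/165530) = -73/15957092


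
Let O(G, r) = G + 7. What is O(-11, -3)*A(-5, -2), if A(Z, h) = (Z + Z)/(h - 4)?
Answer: -20/3 ≈ -6.6667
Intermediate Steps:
O(G, r) = 7 + G
A(Z, h) = 2*Z/(-4 + h) (A(Z, h) = (2*Z)/(-4 + h) = 2*Z/(-4 + h))
O(-11, -3)*A(-5, -2) = (7 - 11)*(2*(-5)/(-4 - 2)) = -8*(-5)/(-6) = -8*(-5)*(-1)/6 = -4*5/3 = -20/3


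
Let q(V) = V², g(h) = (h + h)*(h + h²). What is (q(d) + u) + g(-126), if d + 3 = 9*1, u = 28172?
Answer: -3940792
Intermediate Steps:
d = 6 (d = -3 + 9*1 = -3 + 9 = 6)
g(h) = 2*h*(h + h²) (g(h) = (2*h)*(h + h²) = 2*h*(h + h²))
(q(d) + u) + g(-126) = (6² + 28172) + 2*(-126)²*(1 - 126) = (36 + 28172) + 2*15876*(-125) = 28208 - 3969000 = -3940792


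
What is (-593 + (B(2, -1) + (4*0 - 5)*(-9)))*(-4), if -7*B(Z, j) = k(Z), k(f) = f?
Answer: 15352/7 ≈ 2193.1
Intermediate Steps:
B(Z, j) = -Z/7
(-593 + (B(2, -1) + (4*0 - 5)*(-9)))*(-4) = (-593 + (-1/7*2 + (4*0 - 5)*(-9)))*(-4) = (-593 + (-2/7 + (0 - 5)*(-9)))*(-4) = (-593 + (-2/7 - 5*(-9)))*(-4) = (-593 + (-2/7 + 45))*(-4) = (-593 + 313/7)*(-4) = -3838/7*(-4) = 15352/7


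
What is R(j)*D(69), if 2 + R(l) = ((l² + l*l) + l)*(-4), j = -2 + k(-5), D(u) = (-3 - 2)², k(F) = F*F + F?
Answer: -66650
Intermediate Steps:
k(F) = F + F² (k(F) = F² + F = F + F²)
D(u) = 25 (D(u) = (-5)² = 25)
j = 18 (j = -2 - 5*(1 - 5) = -2 - 5*(-4) = -2 + 20 = 18)
R(l) = -2 - 8*l² - 4*l (R(l) = -2 + ((l² + l*l) + l)*(-4) = -2 + ((l² + l²) + l)*(-4) = -2 + (2*l² + l)*(-4) = -2 + (l + 2*l²)*(-4) = -2 + (-8*l² - 4*l) = -2 - 8*l² - 4*l)
R(j)*D(69) = (-2 - 8*18² - 4*18)*25 = (-2 - 8*324 - 72)*25 = (-2 - 2592 - 72)*25 = -2666*25 = -66650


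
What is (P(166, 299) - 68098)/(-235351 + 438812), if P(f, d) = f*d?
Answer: -18464/203461 ≈ -0.090750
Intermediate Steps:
P(f, d) = d*f
(P(166, 299) - 68098)/(-235351 + 438812) = (299*166 - 68098)/(-235351 + 438812) = (49634 - 68098)/203461 = -18464*1/203461 = -18464/203461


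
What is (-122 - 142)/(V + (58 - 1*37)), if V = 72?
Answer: -88/31 ≈ -2.8387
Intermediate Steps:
(-122 - 142)/(V + (58 - 1*37)) = (-122 - 142)/(72 + (58 - 1*37)) = -264/(72 + (58 - 37)) = -264/(72 + 21) = -264/93 = (1/93)*(-264) = -88/31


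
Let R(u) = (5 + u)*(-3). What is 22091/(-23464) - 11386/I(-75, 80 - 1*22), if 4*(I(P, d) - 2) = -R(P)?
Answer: 532091017/2369864 ≈ 224.52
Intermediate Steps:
R(u) = -15 - 3*u
I(P, d) = 23/4 + 3*P/4 (I(P, d) = 2 + (-(-15 - 3*P))/4 = 2 + (15 + 3*P)/4 = 2 + (15/4 + 3*P/4) = 23/4 + 3*P/4)
22091/(-23464) - 11386/I(-75, 80 - 1*22) = 22091/(-23464) - 11386/(23/4 + (¾)*(-75)) = 22091*(-1/23464) - 11386/(23/4 - 225/4) = -22091/23464 - 11386/(-101/2) = -22091/23464 - 11386*(-2/101) = -22091/23464 + 22772/101 = 532091017/2369864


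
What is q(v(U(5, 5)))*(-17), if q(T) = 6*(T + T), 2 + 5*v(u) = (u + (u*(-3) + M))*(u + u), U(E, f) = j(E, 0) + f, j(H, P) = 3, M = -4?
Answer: 65688/5 ≈ 13138.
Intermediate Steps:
U(E, f) = 3 + f
v(u) = -⅖ + 2*u*(-4 - 2*u)/5 (v(u) = -⅖ + ((u + (u*(-3) - 4))*(u + u))/5 = -⅖ + ((u + (-3*u - 4))*(2*u))/5 = -⅖ + ((u + (-4 - 3*u))*(2*u))/5 = -⅖ + ((-4 - 2*u)*(2*u))/5 = -⅖ + (2*u*(-4 - 2*u))/5 = -⅖ + 2*u*(-4 - 2*u)/5)
q(T) = 12*T (q(T) = 6*(2*T) = 12*T)
q(v(U(5, 5)))*(-17) = (12*(-⅖ - 8*(3 + 5)/5 - 4*(3 + 5)²/5))*(-17) = (12*(-⅖ - 8/5*8 - ⅘*8²))*(-17) = (12*(-⅖ - 64/5 - ⅘*64))*(-17) = (12*(-⅖ - 64/5 - 256/5))*(-17) = (12*(-322/5))*(-17) = -3864/5*(-17) = 65688/5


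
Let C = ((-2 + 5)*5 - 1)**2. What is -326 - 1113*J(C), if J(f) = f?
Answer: -218474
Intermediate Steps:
C = 196 (C = (3*5 - 1)**2 = (15 - 1)**2 = 14**2 = 196)
-326 - 1113*J(C) = -326 - 1113*196 = -326 - 218148 = -218474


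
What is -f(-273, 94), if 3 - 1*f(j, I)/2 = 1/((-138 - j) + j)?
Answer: -415/69 ≈ -6.0145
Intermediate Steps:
f(j, I) = 415/69 (f(j, I) = 6 - 2/((-138 - j) + j) = 6 - 2/(-138) = 6 - 2*(-1/138) = 6 + 1/69 = 415/69)
-f(-273, 94) = -1*415/69 = -415/69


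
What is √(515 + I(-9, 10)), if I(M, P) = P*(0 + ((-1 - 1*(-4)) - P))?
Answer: √445 ≈ 21.095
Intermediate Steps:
I(M, P) = P*(3 - P) (I(M, P) = P*(0 + ((-1 + 4) - P)) = P*(0 + (3 - P)) = P*(3 - P))
√(515 + I(-9, 10)) = √(515 + 10*(3 - 1*10)) = √(515 + 10*(3 - 10)) = √(515 + 10*(-7)) = √(515 - 70) = √445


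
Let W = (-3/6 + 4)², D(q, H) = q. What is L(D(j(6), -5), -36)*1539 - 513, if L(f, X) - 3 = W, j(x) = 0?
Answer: 91827/4 ≈ 22957.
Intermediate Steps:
W = 49/4 (W = (-3*⅙ + 4)² = (-½ + 4)² = (7/2)² = 49/4 ≈ 12.250)
L(f, X) = 61/4 (L(f, X) = 3 + 49/4 = 61/4)
L(D(j(6), -5), -36)*1539 - 513 = (61/4)*1539 - 513 = 93879/4 - 513 = 91827/4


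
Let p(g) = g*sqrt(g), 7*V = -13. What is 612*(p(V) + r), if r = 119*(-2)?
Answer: -145656 - 7956*I*sqrt(91)/49 ≈ -1.4566e+5 - 1548.9*I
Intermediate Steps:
V = -13/7 (V = (1/7)*(-13) = -13/7 ≈ -1.8571)
p(g) = g**(3/2)
r = -238
612*(p(V) + r) = 612*((-13/7)**(3/2) - 238) = 612*(-13*I*sqrt(91)/49 - 238) = 612*(-238 - 13*I*sqrt(91)/49) = -145656 - 7956*I*sqrt(91)/49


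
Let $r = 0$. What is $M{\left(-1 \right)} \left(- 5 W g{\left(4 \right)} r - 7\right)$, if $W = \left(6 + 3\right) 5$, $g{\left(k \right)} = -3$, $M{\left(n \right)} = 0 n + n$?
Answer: $7$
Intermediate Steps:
$M{\left(n \right)} = n$ ($M{\left(n \right)} = 0 + n = n$)
$W = 45$ ($W = 9 \cdot 5 = 45$)
$M{\left(-1 \right)} \left(- 5 W g{\left(4 \right)} r - 7\right) = - (\left(-5\right) 45 \left(-3\right) 0 - 7) = - (\left(-225\right) \left(-3\right) 0 - 7) = - (675 \cdot 0 - 7) = - (0 - 7) = \left(-1\right) \left(-7\right) = 7$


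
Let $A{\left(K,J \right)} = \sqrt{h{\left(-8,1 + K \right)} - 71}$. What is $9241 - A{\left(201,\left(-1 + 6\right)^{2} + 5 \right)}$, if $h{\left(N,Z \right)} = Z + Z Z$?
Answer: $9241 - \sqrt{40935} \approx 9038.7$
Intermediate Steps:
$h{\left(N,Z \right)} = Z + Z^{2}$
$A{\left(K,J \right)} = \sqrt{-71 + \left(1 + K\right) \left(2 + K\right)}$ ($A{\left(K,J \right)} = \sqrt{\left(1 + K\right) \left(1 + \left(1 + K\right)\right) - 71} = \sqrt{\left(1 + K\right) \left(2 + K\right) - 71} = \sqrt{-71 + \left(1 + K\right) \left(2 + K\right)}$)
$9241 - A{\left(201,\left(-1 + 6\right)^{2} + 5 \right)} = 9241 - \sqrt{-71 + \left(1 + 201\right) \left(2 + 201\right)} = 9241 - \sqrt{-71 + 202 \cdot 203} = 9241 - \sqrt{-71 + 41006} = 9241 - \sqrt{40935}$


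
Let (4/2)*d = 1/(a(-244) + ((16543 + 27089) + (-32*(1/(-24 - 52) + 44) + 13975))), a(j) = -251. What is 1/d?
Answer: 2126040/19 ≈ 1.1190e+5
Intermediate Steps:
d = 19/2126040 (d = 1/(2*(-251 + ((16543 + 27089) + (-32*(1/(-24 - 52) + 44) + 13975)))) = 1/(2*(-251 + (43632 + (-32*(1/(-76) + 44) + 13975)))) = 1/(2*(-251 + (43632 + (-32*(-1/76 + 44) + 13975)))) = 1/(2*(-251 + (43632 + (-32*3343/76 + 13975)))) = 1/(2*(-251 + (43632 + (-26744/19 + 13975)))) = 1/(2*(-251 + (43632 + 238781/19))) = 1/(2*(-251 + 1067789/19)) = 1/(2*(1063020/19)) = (½)*(19/1063020) = 19/2126040 ≈ 8.9368e-6)
1/d = 1/(19/2126040) = 2126040/19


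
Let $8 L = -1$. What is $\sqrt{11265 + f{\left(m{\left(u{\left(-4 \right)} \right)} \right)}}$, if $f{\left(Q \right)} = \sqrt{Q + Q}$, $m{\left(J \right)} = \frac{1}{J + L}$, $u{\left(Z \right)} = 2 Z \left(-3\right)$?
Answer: $\frac{\sqrt{410958465 + 764 \sqrt{191}}}{191} \approx 106.14$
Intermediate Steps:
$L = - \frac{1}{8}$ ($L = \frac{1}{8} \left(-1\right) = - \frac{1}{8} \approx -0.125$)
$u{\left(Z \right)} = - 6 Z$
$m{\left(J \right)} = \frac{1}{- \frac{1}{8} + J}$ ($m{\left(J \right)} = \frac{1}{J - \frac{1}{8}} = \frac{1}{- \frac{1}{8} + J}$)
$f{\left(Q \right)} = \sqrt{2} \sqrt{Q}$ ($f{\left(Q \right)} = \sqrt{2 Q} = \sqrt{2} \sqrt{Q}$)
$\sqrt{11265 + f{\left(m{\left(u{\left(-4 \right)} \right)} \right)}} = \sqrt{11265 + \sqrt{2} \sqrt{\frac{8}{-1 + 8 \left(\left(-6\right) \left(-4\right)\right)}}} = \sqrt{11265 + \sqrt{2} \sqrt{\frac{8}{-1 + 8 \cdot 24}}} = \sqrt{11265 + \sqrt{2} \sqrt{\frac{8}{-1 + 192}}} = \sqrt{11265 + \sqrt{2} \sqrt{\frac{8}{191}}} = \sqrt{11265 + \sqrt{2} \frac{2 \sqrt{382}}{191}} = \sqrt{11265 + \frac{4 \sqrt{191}}{191}}$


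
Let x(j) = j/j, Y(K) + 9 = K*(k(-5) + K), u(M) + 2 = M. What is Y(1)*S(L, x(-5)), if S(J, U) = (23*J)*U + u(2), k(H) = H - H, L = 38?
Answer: -6992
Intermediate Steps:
u(M) = -2 + M
k(H) = 0
Y(K) = -9 + K² (Y(K) = -9 + K*(0 + K) = -9 + K*K = -9 + K²)
x(j) = 1
S(J, U) = 23*J*U (S(J, U) = (23*J)*U + (-2 + 2) = 23*J*U + 0 = 23*J*U)
Y(1)*S(L, x(-5)) = (-9 + 1²)*(23*38*1) = (-9 + 1)*874 = -8*874 = -6992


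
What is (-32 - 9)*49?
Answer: -2009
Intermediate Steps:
(-32 - 9)*49 = -41*49 = -2009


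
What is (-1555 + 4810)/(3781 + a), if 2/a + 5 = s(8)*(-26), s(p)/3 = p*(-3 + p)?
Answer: 3390625/3938541 ≈ 0.86088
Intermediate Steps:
s(p) = 3*p*(-3 + p) (s(p) = 3*(p*(-3 + p)) = 3*p*(-3 + p))
a = -2/3125 (a = 2/(-5 + (3*8*(-3 + 8))*(-26)) = 2/(-5 + (3*8*5)*(-26)) = 2/(-5 + 120*(-26)) = 2/(-5 - 3120) = 2/(-3125) = 2*(-1/3125) = -2/3125 ≈ -0.00064000)
(-1555 + 4810)/(3781 + a) = (-1555 + 4810)/(3781 - 2/3125) = 3255/(11815623/3125) = 3255*(3125/11815623) = 3390625/3938541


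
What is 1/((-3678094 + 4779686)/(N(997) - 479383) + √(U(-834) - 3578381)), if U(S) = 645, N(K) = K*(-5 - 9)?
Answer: -67932562359/108846214306998785 - 243385342281*I*√894434/435384857227995140 ≈ -6.2412e-7 - 0.00052868*I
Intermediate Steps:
N(K) = -14*K (N(K) = K*(-14) = -14*K)
1/((-3678094 + 4779686)/(N(997) - 479383) + √(U(-834) - 3578381)) = 1/((-3678094 + 4779686)/(-14*997 - 479383) + √(645 - 3578381)) = 1/(1101592/(-13958 - 479383) + √(-3577736)) = 1/(1101592/(-493341) + 2*I*√894434) = 1/(1101592*(-1/493341) + 2*I*√894434) = 1/(-1101592/493341 + 2*I*√894434)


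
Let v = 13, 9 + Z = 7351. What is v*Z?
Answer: 95446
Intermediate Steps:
Z = 7342 (Z = -9 + 7351 = 7342)
v*Z = 13*7342 = 95446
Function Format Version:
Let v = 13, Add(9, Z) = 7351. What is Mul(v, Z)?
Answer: 95446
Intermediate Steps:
Z = 7342 (Z = Add(-9, 7351) = 7342)
Mul(v, Z) = Mul(13, 7342) = 95446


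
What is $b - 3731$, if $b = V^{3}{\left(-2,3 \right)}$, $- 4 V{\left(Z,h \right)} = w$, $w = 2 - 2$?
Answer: $-3731$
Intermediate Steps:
$w = 0$
$V{\left(Z,h \right)} = 0$ ($V{\left(Z,h \right)} = \left(- \frac{1}{4}\right) 0 = 0$)
$b = 0$ ($b = 0^{3} = 0$)
$b - 3731 = 0 - 3731 = -3731$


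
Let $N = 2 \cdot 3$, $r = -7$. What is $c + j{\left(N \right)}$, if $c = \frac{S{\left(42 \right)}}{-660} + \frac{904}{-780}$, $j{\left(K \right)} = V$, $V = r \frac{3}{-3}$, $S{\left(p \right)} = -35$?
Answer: $\frac{16857}{2860} \approx 5.8941$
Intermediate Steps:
$N = 6$
$V = 7$ ($V = - 7 \frac{3}{-3} = - 7 \cdot 3 \left(- \frac{1}{3}\right) = \left(-7\right) \left(-1\right) = 7$)
$j{\left(K \right)} = 7$
$c = - \frac{3163}{2860}$ ($c = - \frac{35}{-660} + \frac{904}{-780} = \left(-35\right) \left(- \frac{1}{660}\right) + 904 \left(- \frac{1}{780}\right) = \frac{7}{132} - \frac{226}{195} = - \frac{3163}{2860} \approx -1.1059$)
$c + j{\left(N \right)} = - \frac{3163}{2860} + 7 = \frac{16857}{2860}$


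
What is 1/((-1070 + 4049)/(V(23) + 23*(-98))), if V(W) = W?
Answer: -2231/2979 ≈ -0.74891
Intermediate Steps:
1/((-1070 + 4049)/(V(23) + 23*(-98))) = 1/((-1070 + 4049)/(23 + 23*(-98))) = 1/(2979/(23 - 2254)) = 1/(2979/(-2231)) = 1/(2979*(-1/2231)) = 1/(-2979/2231) = -2231/2979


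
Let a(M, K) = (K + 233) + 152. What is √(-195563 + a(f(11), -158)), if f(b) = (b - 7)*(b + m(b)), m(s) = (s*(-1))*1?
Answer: 6*I*√5426 ≈ 441.97*I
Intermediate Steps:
m(s) = -s (m(s) = -s*1 = -s)
f(b) = 0 (f(b) = (b - 7)*(b - b) = (-7 + b)*0 = 0)
a(M, K) = 385 + K (a(M, K) = (233 + K) + 152 = 385 + K)
√(-195563 + a(f(11), -158)) = √(-195563 + (385 - 158)) = √(-195563 + 227) = √(-195336) = 6*I*√5426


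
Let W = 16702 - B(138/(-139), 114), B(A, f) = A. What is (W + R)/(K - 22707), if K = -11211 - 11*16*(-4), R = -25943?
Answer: 1284361/4616746 ≈ 0.27820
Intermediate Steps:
K = -10507 (K = -11211 - 176*(-4) = -11211 + 704 = -10507)
W = 2321716/139 (W = 16702 - 138/(-139) = 16702 - 138*(-1)/139 = 16702 - 1*(-138/139) = 16702 + 138/139 = 2321716/139 ≈ 16703.)
(W + R)/(K - 22707) = (2321716/139 - 25943)/(-10507 - 22707) = -1284361/139/(-33214) = -1284361/139*(-1/33214) = 1284361/4616746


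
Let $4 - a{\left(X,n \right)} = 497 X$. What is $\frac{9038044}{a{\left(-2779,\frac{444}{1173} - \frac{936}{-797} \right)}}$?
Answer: $\frac{9038044}{1381167} \approx 6.5438$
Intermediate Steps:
$a{\left(X,n \right)} = 4 - 497 X$
$\frac{9038044}{a{\left(-2779,\frac{444}{1173} - \frac{936}{-797} \right)}} = \frac{9038044}{4 - -1381163} = \frac{9038044}{4 + 1381163} = \frac{9038044}{1381167}$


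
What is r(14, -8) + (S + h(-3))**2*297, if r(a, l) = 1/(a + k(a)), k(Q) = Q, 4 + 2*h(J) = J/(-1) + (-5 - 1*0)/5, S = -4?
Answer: 207901/28 ≈ 7425.0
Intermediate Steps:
h(J) = -5/2 - J/2 (h(J) = -2 + (J/(-1) + (-5 - 1*0)/5)/2 = -2 + (J*(-1) + (-5 + 0)*(1/5))/2 = -2 + (-J - 5*1/5)/2 = -2 + (-J - 1)/2 = -2 + (-1 - J)/2 = -2 + (-1/2 - J/2) = -5/2 - J/2)
r(a, l) = 1/(2*a) (r(a, l) = 1/(a + a) = 1/(2*a))
r(14, -8) + (S + h(-3))**2*297 = (1/2)/14 + (-4 + (-5/2 - 1/2*(-3)))**2*297 = (1/2)*(1/14) + (-4 + (-5/2 + 3/2))**2*297 = 1/28 + (-4 - 1)**2*297 = 1/28 + (-5)**2*297 = 1/28 + 25*297 = 1/28 + 7425 = 207901/28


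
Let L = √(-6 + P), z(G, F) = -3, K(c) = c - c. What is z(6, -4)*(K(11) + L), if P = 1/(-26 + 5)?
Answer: -I*√2667/7 ≈ -7.3776*I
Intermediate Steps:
K(c) = 0
P = -1/21 (P = 1/(-21) = -1/21 ≈ -0.047619)
L = I*√2667/21 (L = √(-6 - 1/21) = √(-127/21) = I*√2667/21 ≈ 2.4592*I)
z(6, -4)*(K(11) + L) = -3*(0 + I*√2667/21) = -I*√2667/7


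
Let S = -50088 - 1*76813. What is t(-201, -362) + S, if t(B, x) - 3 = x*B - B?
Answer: -53935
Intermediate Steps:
t(B, x) = 3 - B + B*x (t(B, x) = 3 + (x*B - B) = 3 + (B*x - B) = 3 + (-B + B*x) = 3 - B + B*x)
S = -126901 (S = -50088 - 76813 = -126901)
t(-201, -362) + S = (3 - 1*(-201) - 201*(-362)) - 126901 = (3 + 201 + 72762) - 126901 = 72966 - 126901 = -53935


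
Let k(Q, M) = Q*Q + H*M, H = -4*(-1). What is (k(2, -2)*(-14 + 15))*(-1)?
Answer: 4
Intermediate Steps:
H = 4
k(Q, M) = Q² + 4*M (k(Q, M) = Q*Q + 4*M = Q² + 4*M)
(k(2, -2)*(-14 + 15))*(-1) = ((2² + 4*(-2))*(-14 + 15))*(-1) = ((4 - 8)*1)*(-1) = -4*1*(-1) = -4*(-1) = 4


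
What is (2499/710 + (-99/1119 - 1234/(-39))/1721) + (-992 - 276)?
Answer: -22475968889797/17775124770 ≈ -1264.5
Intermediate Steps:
(2499/710 + (-99/1119 - 1234/(-39))/1721) + (-992 - 276) = (2499*(1/710) + (-99*1/1119 - 1234*(-1/39))*(1/1721)) - 1268 = (2499/710 + (-33/373 + 1234/39)*(1/1721)) - 1268 = (2499/710 + (458995/14547)*(1/1721)) - 1268 = (2499/710 + 458995/25035387) - 1268 = 62889318563/17775124770 - 1268 = -22475968889797/17775124770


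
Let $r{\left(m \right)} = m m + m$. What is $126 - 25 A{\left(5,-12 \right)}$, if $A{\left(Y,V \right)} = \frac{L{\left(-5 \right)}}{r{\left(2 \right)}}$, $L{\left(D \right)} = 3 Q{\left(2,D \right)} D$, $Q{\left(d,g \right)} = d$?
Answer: $251$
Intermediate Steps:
$L{\left(D \right)} = 6 D$ ($L{\left(D \right)} = 3 \cdot 2 D = 6 D$)
$r{\left(m \right)} = m + m^{2}$ ($r{\left(m \right)} = m^{2} + m = m + m^{2}$)
$A{\left(Y,V \right)} = -5$ ($A{\left(Y,V \right)} = \frac{6 \left(-5\right)}{2 \left(1 + 2\right)} = - \frac{30}{2 \cdot 3} = - \frac{30}{6} = \left(-30\right) \frac{1}{6} = -5$)
$126 - 25 A{\left(5,-12 \right)} = 126 - -125 = 126 + 125 = 251$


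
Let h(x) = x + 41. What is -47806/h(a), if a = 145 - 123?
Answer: -47806/63 ≈ -758.83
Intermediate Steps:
a = 22
h(x) = 41 + x
-47806/h(a) = -47806/(41 + 22) = -47806/63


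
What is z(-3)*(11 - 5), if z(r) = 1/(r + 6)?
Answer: 2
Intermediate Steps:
z(r) = 1/(6 + r)
z(-3)*(11 - 5) = (11 - 5)/(6 - 3) = 6/3 = (1/3)*6 = 2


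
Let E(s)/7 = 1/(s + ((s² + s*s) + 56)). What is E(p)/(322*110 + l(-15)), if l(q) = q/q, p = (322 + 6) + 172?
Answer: 1/2532884868 ≈ 3.9481e-10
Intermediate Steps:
p = 500 (p = 328 + 172 = 500)
l(q) = 1
E(s) = 7/(56 + s + 2*s²) (E(s) = 7/(s + ((s² + s*s) + 56)) = 7/(s + ((s² + s²) + 56)) = 7/(s + (2*s² + 56)) = 7/(s + (56 + 2*s²)) = 7/(56 + s + 2*s²))
E(p)/(322*110 + l(-15)) = (7/(56 + 500 + 2*500²))/(322*110 + 1) = (7/(56 + 500 + 2*250000))/(35420 + 1) = (7/(56 + 500 + 500000))/35421 = (7/500556)*(1/35421) = (7*(1/500556))*(1/35421) = (1/71508)*(1/35421) = 1/2532884868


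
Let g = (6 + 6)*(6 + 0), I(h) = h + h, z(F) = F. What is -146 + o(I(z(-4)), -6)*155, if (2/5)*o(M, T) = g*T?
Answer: -167546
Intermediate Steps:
I(h) = 2*h
g = 72 (g = 12*6 = 72)
o(M, T) = 180*T (o(M, T) = 5*(72*T)/2 = 180*T)
-146 + o(I(z(-4)), -6)*155 = -146 + (180*(-6))*155 = -146 - 1080*155 = -146 - 167400 = -167546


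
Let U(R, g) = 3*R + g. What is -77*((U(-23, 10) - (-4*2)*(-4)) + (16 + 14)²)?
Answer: -62293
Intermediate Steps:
U(R, g) = g + 3*R
-77*((U(-23, 10) - (-4*2)*(-4)) + (16 + 14)²) = -77*(((10 + 3*(-23)) - (-4*2)*(-4)) + (16 + 14)²) = -77*(((10 - 69) - (-8)*(-4)) + 30²) = -77*((-59 - 1*32) + 900) = -77*((-59 - 32) + 900) = -77*(-91 + 900) = -77*809 = -62293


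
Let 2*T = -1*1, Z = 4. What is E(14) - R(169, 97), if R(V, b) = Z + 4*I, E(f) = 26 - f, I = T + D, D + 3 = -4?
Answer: 38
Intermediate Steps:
T = -1/2 (T = (-1*1)/2 = (1/2)*(-1) = -1/2 ≈ -0.50000)
D = -7 (D = -3 - 4 = -7)
I = -15/2 (I = -1/2 - 7 = -15/2 ≈ -7.5000)
R(V, b) = -26 (R(V, b) = 4 + 4*(-15/2) = 4 - 30 = -26)
E(14) - R(169, 97) = (26 - 1*14) - 1*(-26) = (26 - 14) + 26 = 12 + 26 = 38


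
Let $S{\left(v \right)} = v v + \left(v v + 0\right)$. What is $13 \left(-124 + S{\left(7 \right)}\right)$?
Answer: $-338$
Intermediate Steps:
$S{\left(v \right)} = 2 v^{2}$ ($S{\left(v \right)} = v^{2} + \left(v^{2} + 0\right) = v^{2} + v^{2} = 2 v^{2}$)
$13 \left(-124 + S{\left(7 \right)}\right) = 13 \left(-124 + 2 \cdot 7^{2}\right) = 13 \left(-124 + 2 \cdot 49\right) = 13 \left(-124 + 98\right) = 13 \left(-26\right) = -338$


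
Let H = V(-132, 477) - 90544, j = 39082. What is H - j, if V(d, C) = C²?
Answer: 97903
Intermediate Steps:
H = 136985 (H = 477² - 90544 = 227529 - 90544 = 136985)
H - j = 136985 - 1*39082 = 136985 - 39082 = 97903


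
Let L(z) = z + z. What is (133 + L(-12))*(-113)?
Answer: -12317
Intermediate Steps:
L(z) = 2*z
(133 + L(-12))*(-113) = (133 + 2*(-12))*(-113) = (133 - 24)*(-113) = 109*(-113) = -12317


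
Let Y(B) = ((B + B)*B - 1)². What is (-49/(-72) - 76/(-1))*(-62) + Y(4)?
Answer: -136555/36 ≈ -3793.2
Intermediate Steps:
Y(B) = (-1 + 2*B²)² (Y(B) = ((2*B)*B - 1)² = (2*B² - 1)² = (-1 + 2*B²)²)
(-49/(-72) - 76/(-1))*(-62) + Y(4) = (-49/(-72) - 76/(-1))*(-62) + (-1 + 2*4²)² = (-49*(-1/72) - 76*(-1))*(-62) + (-1 + 2*16)² = (49/72 + 76)*(-62) + (-1 + 32)² = (5521/72)*(-62) + 31² = -171151/36 + 961 = -136555/36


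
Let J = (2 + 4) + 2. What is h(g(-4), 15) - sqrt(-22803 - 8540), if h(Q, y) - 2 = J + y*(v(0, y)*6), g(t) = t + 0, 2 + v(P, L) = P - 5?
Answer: -620 - I*sqrt(31343) ≈ -620.0 - 177.04*I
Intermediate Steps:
v(P, L) = -7 + P (v(P, L) = -2 + (P - 5) = -2 + (-5 + P) = -7 + P)
J = 8 (J = 6 + 2 = 8)
g(t) = t
h(Q, y) = 10 - 42*y (h(Q, y) = 2 + (8 + y*((-7 + 0)*6)) = 2 + (8 + y*(-7*6)) = 2 + (8 + y*(-42)) = 2 + (8 - 42*y) = 10 - 42*y)
h(g(-4), 15) - sqrt(-22803 - 8540) = (10 - 42*15) - sqrt(-22803 - 8540) = (10 - 630) - sqrt(-31343) = -620 - I*sqrt(31343)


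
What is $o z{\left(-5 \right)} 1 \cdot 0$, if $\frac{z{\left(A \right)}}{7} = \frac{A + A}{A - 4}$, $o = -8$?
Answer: $0$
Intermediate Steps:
$z{\left(A \right)} = \frac{14 A}{-4 + A}$ ($z{\left(A \right)} = 7 \frac{A + A}{A - 4} = 7 \frac{2 A}{-4 + A} = \frac{14 A}{-4 + A}$)
$o z{\left(-5 \right)} 1 \cdot 0 = - 8 \cdot 14 \left(-5\right) \frac{1}{-4 - 5} \cdot 1 \cdot 0 = - 8 \cdot 14 \left(-5\right) \frac{1}{-9} \cdot 0 = - 8 \cdot 14 \left(-5\right) \left(- \frac{1}{9}\right) 0 = \left(-8\right) \frac{70}{9} \cdot 0 = \left(- \frac{560}{9}\right) 0 = 0$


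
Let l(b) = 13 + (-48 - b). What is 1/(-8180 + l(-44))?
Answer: -1/8171 ≈ -0.00012238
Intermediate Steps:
l(b) = -35 - b
1/(-8180 + l(-44)) = 1/(-8180 + (-35 - 1*(-44))) = 1/(-8180 + (-35 + 44)) = 1/(-8180 + 9) = 1/(-8171) = -1/8171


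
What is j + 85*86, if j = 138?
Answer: 7448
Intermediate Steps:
j + 85*86 = 138 + 85*86 = 138 + 7310 = 7448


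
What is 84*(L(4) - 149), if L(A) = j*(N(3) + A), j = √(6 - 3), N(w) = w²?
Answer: -12516 + 1092*√3 ≈ -10625.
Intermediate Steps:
j = √3 ≈ 1.7320
L(A) = √3*(9 + A) (L(A) = √3*(3² + A) = √3*(9 + A))
84*(L(4) - 149) = 84*(√3*(9 + 4) - 149) = 84*(√3*13 - 149) = 84*(13*√3 - 149) = 84*(-149 + 13*√3) = -12516 + 1092*√3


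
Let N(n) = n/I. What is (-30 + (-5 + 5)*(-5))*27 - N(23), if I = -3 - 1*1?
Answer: -3217/4 ≈ -804.25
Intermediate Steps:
I = -4 (I = -3 - 1 = -4)
N(n) = -n/4 (N(n) = n/(-4) = n*(-1/4) = -n/4)
(-30 + (-5 + 5)*(-5))*27 - N(23) = (-30 + (-5 + 5)*(-5))*27 - (-1)*23/4 = (-30 + 0*(-5))*27 - 1*(-23/4) = (-30 + 0)*27 + 23/4 = -30*27 + 23/4 = -810 + 23/4 = -3217/4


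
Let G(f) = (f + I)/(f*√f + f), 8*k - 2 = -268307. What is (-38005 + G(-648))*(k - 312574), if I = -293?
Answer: 44255496223795643/3364416 + 2605532077*I*√2/186912 ≈ 1.3154e+10 + 19714.0*I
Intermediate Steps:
k = -268305/8 (k = ¼ + (⅛)*(-268307) = ¼ - 268307/8 = -268305/8 ≈ -33538.)
G(f) = (-293 + f)/(f + f^(3/2)) (G(f) = (f - 293)/(f*√f + f) = (-293 + f)/(f^(3/2) + f) = (-293 + f)/(f + f^(3/2)))
(-38005 + G(-648))*(k - 312574) = (-38005 + (-293 - 648)/(-648 + (-648)^(3/2)))*(-268305/8 - 312574) = (-38005 - 941/(-648 - 11664*I*√2))*(-2768897/8) = 105231930485/8 + 2605532077/(8*(-648 - 11664*I*√2))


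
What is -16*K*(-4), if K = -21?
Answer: -1344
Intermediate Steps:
-16*K*(-4) = -16*(-21)*(-4) = 336*(-4) = -1344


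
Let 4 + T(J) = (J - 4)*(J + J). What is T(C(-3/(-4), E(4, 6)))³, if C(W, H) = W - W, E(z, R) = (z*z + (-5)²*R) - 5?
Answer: -64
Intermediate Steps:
E(z, R) = -5 + z² + 25*R (E(z, R) = (z² + 25*R) - 5 = -5 + z² + 25*R)
C(W, H) = 0
T(J) = -4 + 2*J*(-4 + J) (T(J) = -4 + (J - 4)*(J + J) = -4 + (-4 + J)*(2*J) = -4 + 2*J*(-4 + J))
T(C(-3/(-4), E(4, 6)))³ = (-4 - 8*0 + 2*0²)³ = (-4 + 0 + 2*0)³ = (-4 + 0 + 0)³ = (-4)³ = -64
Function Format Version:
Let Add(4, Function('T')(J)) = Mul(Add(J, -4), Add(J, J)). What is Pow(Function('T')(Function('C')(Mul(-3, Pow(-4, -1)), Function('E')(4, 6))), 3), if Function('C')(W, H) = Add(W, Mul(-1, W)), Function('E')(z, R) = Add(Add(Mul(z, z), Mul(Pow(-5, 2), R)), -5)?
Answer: -64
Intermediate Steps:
Function('E')(z, R) = Add(-5, Pow(z, 2), Mul(25, R)) (Function('E')(z, R) = Add(Add(Pow(z, 2), Mul(25, R)), -5) = Add(-5, Pow(z, 2), Mul(25, R)))
Function('C')(W, H) = 0
Function('T')(J) = Add(-4, Mul(2, J, Add(-4, J))) (Function('T')(J) = Add(-4, Mul(Add(J, -4), Add(J, J))) = Add(-4, Mul(Add(-4, J), Mul(2, J))) = Add(-4, Mul(2, J, Add(-4, J))))
Pow(Function('T')(Function('C')(Mul(-3, Pow(-4, -1)), Function('E')(4, 6))), 3) = Pow(Add(-4, Mul(-8, 0), Mul(2, Pow(0, 2))), 3) = Pow(Add(-4, 0, Mul(2, 0)), 3) = Pow(Add(-4, 0, 0), 3) = Pow(-4, 3) = -64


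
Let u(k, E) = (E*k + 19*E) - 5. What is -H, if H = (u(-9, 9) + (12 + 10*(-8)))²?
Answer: -289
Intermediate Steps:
u(k, E) = -5 + 19*E + E*k (u(k, E) = (19*E + E*k) - 5 = -5 + 19*E + E*k)
H = 289 (H = ((-5 + 19*9 + 9*(-9)) + (12 + 10*(-8)))² = ((-5 + 171 - 81) + (12 - 80))² = (85 - 68)² = 17² = 289)
-H = -1*289 = -289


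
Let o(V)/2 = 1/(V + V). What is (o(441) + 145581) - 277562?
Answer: -58203620/441 ≈ -1.3198e+5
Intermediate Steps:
o(V) = 1/V (o(V) = 2/(V + V) = 2/((2*V)) = 2*(1/(2*V)) = 1/V)
(o(441) + 145581) - 277562 = (1/441 + 145581) - 277562 = 64201222/441 - 277562 = -58203620/441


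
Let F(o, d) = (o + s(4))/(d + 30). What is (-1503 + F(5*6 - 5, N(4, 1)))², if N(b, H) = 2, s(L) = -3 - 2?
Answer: 144456361/64 ≈ 2.2571e+6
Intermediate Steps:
s(L) = -5
F(o, d) = (-5 + o)/(30 + d) (F(o, d) = (o - 5)/(d + 30) = (-5 + o)/(30 + d))
(-1503 + F(5*6 - 5, N(4, 1)))² = (-1503 + (-5 + (5*6 - 5))/(30 + 2))² = (-1503 + (-5 + (30 - 5))/32)² = (-1503 + (-5 + 25)/32)² = (-1503 + (1/32)*20)² = (-1503 + 5/8)² = (-12019/8)² = 144456361/64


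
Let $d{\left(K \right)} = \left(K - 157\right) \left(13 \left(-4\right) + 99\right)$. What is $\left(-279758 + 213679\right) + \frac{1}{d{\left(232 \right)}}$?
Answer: $- \frac{232928474}{3525} \approx -66079.0$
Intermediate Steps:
$d{\left(K \right)} = -7379 + 47 K$ ($d{\left(K \right)} = \left(-157 + K\right) \left(-52 + 99\right) = \left(-157 + K\right) 47 = -7379 + 47 K$)
$\left(-279758 + 213679\right) + \frac{1}{d{\left(232 \right)}} = \left(-279758 + 213679\right) + \frac{1}{-7379 + 47 \cdot 232} = -66079 + \frac{1}{-7379 + 10904} = -66079 + \frac{1}{3525} = - \frac{232928474}{3525}$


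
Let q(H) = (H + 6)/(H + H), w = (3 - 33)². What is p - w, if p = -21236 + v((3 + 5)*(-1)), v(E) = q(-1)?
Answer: -44277/2 ≈ -22139.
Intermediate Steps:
w = 900 (w = (-30)² = 900)
q(H) = (6 + H)/(2*H) (q(H) = (6 + H)/((2*H)) = (6 + H)*(1/(2*H)) = (6 + H)/(2*H))
v(E) = -5/2 (v(E) = (½)*(6 - 1)/(-1) = (½)*(-1)*5 = -5/2)
p = -42477/2 (p = -21236 - 5/2 = -42477/2 ≈ -21239.)
p - w = -42477/2 - 1*900 = -42477/2 - 900 = -44277/2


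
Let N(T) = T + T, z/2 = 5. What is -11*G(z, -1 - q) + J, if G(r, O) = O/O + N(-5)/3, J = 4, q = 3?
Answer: 89/3 ≈ 29.667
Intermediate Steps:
z = 10 (z = 2*5 = 10)
N(T) = 2*T
G(r, O) = -7/3 (G(r, O) = O/O + (2*(-5))/3 = 1 - 10*⅓ = 1 - 10/3 = -7/3)
-11*G(z, -1 - q) + J = -11*(-7/3) + 4 = 77/3 + 4 = 89/3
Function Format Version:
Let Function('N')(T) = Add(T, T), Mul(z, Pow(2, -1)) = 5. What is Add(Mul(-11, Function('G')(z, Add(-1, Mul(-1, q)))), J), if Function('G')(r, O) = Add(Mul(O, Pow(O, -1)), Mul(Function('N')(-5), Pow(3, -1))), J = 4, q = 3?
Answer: Rational(89, 3) ≈ 29.667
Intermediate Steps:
z = 10 (z = Mul(2, 5) = 10)
Function('N')(T) = Mul(2, T)
Function('G')(r, O) = Rational(-7, 3) (Function('G')(r, O) = Add(Mul(O, Pow(O, -1)), Mul(Mul(2, -5), Pow(3, -1))) = Add(1, Mul(-10, Rational(1, 3))) = Add(1, Rational(-10, 3)) = Rational(-7, 3))
Add(Mul(-11, Function('G')(z, Add(-1, Mul(-1, q)))), J) = Add(Mul(-11, Rational(-7, 3)), 4) = Add(Rational(77, 3), 4) = Rational(89, 3)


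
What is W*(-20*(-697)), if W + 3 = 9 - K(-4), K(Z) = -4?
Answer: 139400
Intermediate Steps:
W = 10 (W = -3 + (9 - 1*(-4)) = -3 + (9 + 4) = -3 + 13 = 10)
W*(-20*(-697)) = 10*(-20*(-697)) = 10*13940 = 139400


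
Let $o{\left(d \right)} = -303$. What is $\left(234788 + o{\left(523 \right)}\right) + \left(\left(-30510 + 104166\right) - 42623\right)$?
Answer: $265518$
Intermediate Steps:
$\left(234788 + o{\left(523 \right)}\right) + \left(\left(-30510 + 104166\right) - 42623\right) = \left(234788 - 303\right) + \left(\left(-30510 + 104166\right) - 42623\right) = 234485 + \left(73656 - 42623\right) = 234485 + 31033 = 265518$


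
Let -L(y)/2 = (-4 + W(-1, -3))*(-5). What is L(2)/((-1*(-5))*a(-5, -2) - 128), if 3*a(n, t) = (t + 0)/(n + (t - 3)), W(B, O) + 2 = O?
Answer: 270/383 ≈ 0.70496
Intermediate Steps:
W(B, O) = -2 + O
a(n, t) = t/(3*(-3 + n + t)) (a(n, t) = ((t + 0)/(n + (t - 3)))/3 = (t/(n + (-3 + t)))/3 = (t/(-3 + n + t))/3 = t/(3*(-3 + n + t)))
L(y) = -90 (L(y) = -2*(-4 + (-2 - 3))*(-5) = -2*(-4 - 5)*(-5) = -(-18)*(-5) = -2*45 = -90)
L(2)/((-1*(-5))*a(-5, -2) - 128) = -90/((-1*(-5))*((⅓)*(-2)/(-3 - 5 - 2)) - 128) = -90/(5*((⅓)*(-2)/(-10)) - 128) = -90/(5*((⅓)*(-2)*(-⅒)) - 128) = -90/(5*(1/15) - 128) = -90/(⅓ - 128) = -90/(-383/3) = -90*(-3/383) = 270/383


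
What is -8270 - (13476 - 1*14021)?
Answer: -7725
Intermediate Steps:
-8270 - (13476 - 1*14021) = -8270 - (13476 - 14021) = -8270 - 1*(-545) = -8270 + 545 = -7725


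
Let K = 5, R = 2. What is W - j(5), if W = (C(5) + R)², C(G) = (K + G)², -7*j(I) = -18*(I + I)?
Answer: 72648/7 ≈ 10378.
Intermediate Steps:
j(I) = 36*I/7 (j(I) = -(-18)*(I + I)/7 = -(-18)*2*I/7 = -(-36)*I/7 = 36*I/7)
C(G) = (5 + G)²
W = 10404 (W = ((5 + 5)² + 2)² = (10² + 2)² = (100 + 2)² = 102² = 10404)
W - j(5) = 10404 - 36*5/7 = 10404 - 1*180/7 = 10404 - 180/7 = 72648/7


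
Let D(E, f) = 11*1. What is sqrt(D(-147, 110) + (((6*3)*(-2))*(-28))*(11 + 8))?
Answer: sqrt(19163) ≈ 138.43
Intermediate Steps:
D(E, f) = 11
sqrt(D(-147, 110) + (((6*3)*(-2))*(-28))*(11 + 8)) = sqrt(11 + (((6*3)*(-2))*(-28))*(11 + 8)) = sqrt(11 + ((18*(-2))*(-28))*19) = sqrt(11 - 36*(-28)*19) = sqrt(11 + 1008*19) = sqrt(11 + 19152) = sqrt(19163)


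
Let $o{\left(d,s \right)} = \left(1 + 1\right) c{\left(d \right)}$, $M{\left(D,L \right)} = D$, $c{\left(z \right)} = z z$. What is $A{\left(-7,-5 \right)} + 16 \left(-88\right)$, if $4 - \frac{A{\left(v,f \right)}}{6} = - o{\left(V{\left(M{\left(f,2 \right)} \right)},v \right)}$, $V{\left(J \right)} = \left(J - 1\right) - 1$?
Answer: $-796$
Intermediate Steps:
$c{\left(z \right)} = z^{2}$
$V{\left(J \right)} = -2 + J$ ($V{\left(J \right)} = \left(-1 + J\right) - 1 = -2 + J$)
$o{\left(d,s \right)} = 2 d^{2}$ ($o{\left(d,s \right)} = \left(1 + 1\right) d^{2} = 2 d^{2}$)
$A{\left(v,f \right)} = 24 + 12 \left(-2 + f\right)^{2}$ ($A{\left(v,f \right)} = 24 - 6 \left(- 2 \left(-2 + f\right)^{2}\right) = 24 + 12 \left(-2 + f\right)^{2}$)
$A{\left(-7,-5 \right)} + 16 \left(-88\right) = \left(24 + 12 \left(-2 - 5\right)^{2}\right) + 16 \left(-88\right) = \left(24 + 12 \left(-7\right)^{2}\right) - 1408 = \left(24 + 12 \cdot 49\right) - 1408 = \left(24 + 588\right) - 1408 = 612 - 1408 = -796$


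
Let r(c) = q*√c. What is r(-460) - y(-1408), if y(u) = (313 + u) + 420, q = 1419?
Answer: 675 + 2838*I*√115 ≈ 675.0 + 30434.0*I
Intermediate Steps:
y(u) = 733 + u
r(c) = 1419*√c
r(-460) - y(-1408) = 1419*√(-460) - (733 - 1408) = 1419*(2*I*√115) - 1*(-675) = 2838*I*√115 + 675 = 675 + 2838*I*√115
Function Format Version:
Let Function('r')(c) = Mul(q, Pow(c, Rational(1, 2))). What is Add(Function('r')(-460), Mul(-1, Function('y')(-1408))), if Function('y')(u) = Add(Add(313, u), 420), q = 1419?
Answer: Add(675, Mul(2838, I, Pow(115, Rational(1, 2)))) ≈ Add(675.00, Mul(30434., I))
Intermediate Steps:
Function('y')(u) = Add(733, u)
Function('r')(c) = Mul(1419, Pow(c, Rational(1, 2)))
Add(Function('r')(-460), Mul(-1, Function('y')(-1408))) = Add(Mul(1419, Pow(-460, Rational(1, 2))), Mul(-1, Add(733, -1408))) = Add(Mul(1419, Mul(2, I, Pow(115, Rational(1, 2)))), Mul(-1, -675)) = Add(Mul(2838, I, Pow(115, Rational(1, 2))), 675) = Add(675, Mul(2838, I, Pow(115, Rational(1, 2))))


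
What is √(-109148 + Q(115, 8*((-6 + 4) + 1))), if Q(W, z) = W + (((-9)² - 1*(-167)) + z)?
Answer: I*√108793 ≈ 329.84*I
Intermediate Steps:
Q(W, z) = 248 + W + z (Q(W, z) = W + ((81 + 167) + z) = W + (248 + z) = 248 + W + z)
√(-109148 + Q(115, 8*((-6 + 4) + 1))) = √(-109148 + (248 + 115 + 8*((-6 + 4) + 1))) = √(-109148 + (248 + 115 + 8*(-2 + 1))) = √(-109148 + (248 + 115 + 8*(-1))) = √(-109148 + (248 + 115 - 8)) = √(-109148 + 355) = √(-108793) = I*√108793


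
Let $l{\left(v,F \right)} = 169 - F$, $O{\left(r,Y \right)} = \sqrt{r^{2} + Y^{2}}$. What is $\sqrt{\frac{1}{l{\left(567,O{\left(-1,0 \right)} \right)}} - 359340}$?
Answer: $\frac{i \sqrt{2535502998}}{84} \approx 599.45 i$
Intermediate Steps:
$O{\left(r,Y \right)} = \sqrt{Y^{2} + r^{2}}$
$\sqrt{\frac{1}{l{\left(567,O{\left(-1,0 \right)} \right)}} - 359340} = \sqrt{\frac{1}{169 - \sqrt{0^{2} + \left(-1\right)^{2}}} - 359340} = \sqrt{\frac{1}{169 - \sqrt{0 + 1}} - 359340} = \sqrt{\frac{1}{169 - \sqrt{1}} - 359340} = \sqrt{\frac{1}{169 - 1} - 359340} = \sqrt{\frac{1}{168} - 359340} = \sqrt{- \frac{60369119}{168}} = \frac{i \sqrt{2535502998}}{84}$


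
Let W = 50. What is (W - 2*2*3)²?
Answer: 1444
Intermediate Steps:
(W - 2*2*3)² = (50 - 2*2*3)² = (50 - 4*3)² = (50 - 12)² = 38² = 1444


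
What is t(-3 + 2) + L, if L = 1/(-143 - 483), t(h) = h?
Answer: -627/626 ≈ -1.0016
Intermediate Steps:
L = -1/626 (L = 1/(-626) = -1/626 ≈ -0.0015974)
t(-3 + 2) + L = (-3 + 2) - 1/626 = -1 - 1/626 = -627/626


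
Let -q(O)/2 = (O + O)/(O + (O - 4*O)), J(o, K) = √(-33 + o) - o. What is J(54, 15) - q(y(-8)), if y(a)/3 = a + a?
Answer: -56 + √21 ≈ -51.417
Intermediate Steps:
y(a) = 6*a (y(a) = 3*(a + a) = 3*(2*a) = 6*a)
q(O) = 2 (q(O) = -2*(O + O)/(O + (O - 4*O)) = -2*2*O/(O - 3*O) = -2*2*O/((-2*O)) = -2*2*O*(-1/(2*O)) = -2*(-1) = 2)
J(54, 15) - q(y(-8)) = (√(-33 + 54) - 1*54) - 1*2 = (√21 - 54) - 2 = (-54 + √21) - 2 = -56 + √21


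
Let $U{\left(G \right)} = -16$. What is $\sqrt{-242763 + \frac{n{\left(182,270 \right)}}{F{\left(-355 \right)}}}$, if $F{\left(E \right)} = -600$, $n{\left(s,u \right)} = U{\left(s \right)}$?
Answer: $\frac{i \sqrt{54621669}}{15} \approx 492.71 i$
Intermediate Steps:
$n{\left(s,u \right)} = -16$
$\sqrt{-242763 + \frac{n{\left(182,270 \right)}}{F{\left(-355 \right)}}} = \sqrt{-242763 - \frac{16}{-600}} = \sqrt{-242763 - - \frac{2}{75}} = \sqrt{-242763 + \frac{2}{75}} = \sqrt{- \frac{18207223}{75}} = \frac{i \sqrt{54621669}}{15}$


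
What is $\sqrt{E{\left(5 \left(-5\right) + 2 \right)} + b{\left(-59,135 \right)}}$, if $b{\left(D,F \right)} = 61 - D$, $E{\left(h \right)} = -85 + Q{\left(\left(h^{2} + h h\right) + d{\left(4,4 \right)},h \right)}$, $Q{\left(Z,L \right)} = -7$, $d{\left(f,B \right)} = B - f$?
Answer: $2 \sqrt{7} \approx 5.2915$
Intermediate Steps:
$E{\left(h \right)} = -92$ ($E{\left(h \right)} = -85 - 7 = -92$)
$\sqrt{E{\left(5 \left(-5\right) + 2 \right)} + b{\left(-59,135 \right)}} = \sqrt{-92 + \left(61 - -59\right)} = \sqrt{-92 + \left(61 + 59\right)} = \sqrt{-92 + 120} = \sqrt{28} = 2 \sqrt{7}$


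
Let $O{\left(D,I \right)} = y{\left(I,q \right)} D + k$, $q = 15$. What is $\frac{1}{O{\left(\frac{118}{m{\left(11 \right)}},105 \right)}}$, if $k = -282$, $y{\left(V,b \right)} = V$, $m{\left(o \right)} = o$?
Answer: $\frac{11}{9288} \approx 0.0011843$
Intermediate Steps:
$O{\left(D,I \right)} = -282 + D I$ ($O{\left(D,I \right)} = I D - 282 = D I - 282 = -282 + D I$)
$\frac{1}{O{\left(\frac{118}{m{\left(11 \right)}},105 \right)}} = \frac{1}{-282 + \frac{118}{11} \cdot 105} = \frac{1}{-282 + \frac{12390}{11}} = \frac{1}{\frac{9288}{11}} = \frac{11}{9288}$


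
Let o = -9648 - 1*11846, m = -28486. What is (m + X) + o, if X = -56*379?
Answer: -71204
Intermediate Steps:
X = -21224
o = -21494 (o = -9648 - 11846 = -21494)
(m + X) + o = (-28486 - 21224) - 21494 = -49710 - 21494 = -71204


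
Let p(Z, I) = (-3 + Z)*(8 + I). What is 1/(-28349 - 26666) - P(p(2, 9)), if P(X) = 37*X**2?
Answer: -588275396/55015 ≈ -10693.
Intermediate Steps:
1/(-28349 - 26666) - P(p(2, 9)) = 1/(-28349 - 26666) - 37*(-24 - 3*9 + 8*2 + 9*2)**2 = 1/(-55015) - 37*(-24 - 27 + 16 + 18)**2 = -1/55015 - 37*(-17)**2 = -1/55015 - 37*289 = -1/55015 - 1*10693 = -1/55015 - 10693 = -588275396/55015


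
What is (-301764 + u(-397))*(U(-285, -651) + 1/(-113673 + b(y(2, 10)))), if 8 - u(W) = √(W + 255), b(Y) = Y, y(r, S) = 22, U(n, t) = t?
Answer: 22325961424312/113651 + 73986802*I*√142/113651 ≈ 1.9644e+8 + 7757.6*I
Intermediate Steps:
u(W) = 8 - √(255 + W) (u(W) = 8 - √(W + 255) = 8 - √(255 + W))
(-301764 + u(-397))*(U(-285, -651) + 1/(-113673 + b(y(2, 10)))) = (-301764 + (8 - √(255 - 397)))*(-651 + 1/(-113673 + 22)) = (-301764 + (8 - √(-142)))*(-651 + 1/(-113651)) = (-301764 + (8 - I*√142))*(-651 - 1/113651) = (-301764 + (8 - I*√142))*(-73986802/113651) = (-301756 - I*√142)*(-73986802/113651) = 22325961424312/113651 + 73986802*I*√142/113651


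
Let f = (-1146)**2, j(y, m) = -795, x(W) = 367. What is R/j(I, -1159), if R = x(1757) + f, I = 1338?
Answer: -1313683/795 ≈ -1652.4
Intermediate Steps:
f = 1313316
R = 1313683 (R = 367 + 1313316 = 1313683)
R/j(I, -1159) = 1313683/(-795) = 1313683*(-1/795) = -1313683/795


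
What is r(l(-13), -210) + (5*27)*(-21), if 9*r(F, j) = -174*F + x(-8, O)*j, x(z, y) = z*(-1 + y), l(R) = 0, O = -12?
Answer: -15785/3 ≈ -5261.7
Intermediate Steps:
r(F, j) = -58*F/3 + 104*j/9 (r(F, j) = (-174*F + (-8*(-1 - 12))*j)/9 = (-174*F + (-8*(-13))*j)/9 = (-174*F + 104*j)/9 = -58*F/3 + 104*j/9)
r(l(-13), -210) + (5*27)*(-21) = (-58/3*0 + (104/9)*(-210)) + (5*27)*(-21) = (0 - 7280/3) + 135*(-21) = -7280/3 - 2835 = -15785/3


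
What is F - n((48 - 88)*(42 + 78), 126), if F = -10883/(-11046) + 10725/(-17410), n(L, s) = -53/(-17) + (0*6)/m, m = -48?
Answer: -449269801/163464231 ≈ -2.7484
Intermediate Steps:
n(L, s) = 53/17 (n(L, s) = -53/(-17) + (0*6)/(-48) = -53*(-1/17) + 0*(-1/48) = 53/17 + 0 = 53/17)
F = 3550234/9615543 (F = -10883*(-1/11046) + 10725*(-1/17410) = 10883/11046 - 2145/3482 = 3550234/9615543 ≈ 0.36922)
F - n((48 - 88)*(42 + 78), 126) = 3550234/9615543 - 1*53/17 = 3550234/9615543 - 53/17 = -449269801/163464231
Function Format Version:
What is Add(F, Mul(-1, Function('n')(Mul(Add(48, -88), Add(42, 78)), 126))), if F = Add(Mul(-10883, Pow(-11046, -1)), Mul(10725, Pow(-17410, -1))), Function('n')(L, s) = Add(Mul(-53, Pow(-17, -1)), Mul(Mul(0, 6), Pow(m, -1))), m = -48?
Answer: Rational(-449269801, 163464231) ≈ -2.7484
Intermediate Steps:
Function('n')(L, s) = Rational(53, 17) (Function('n')(L, s) = Add(Mul(-53, Pow(-17, -1)), Mul(Mul(0, 6), Pow(-48, -1))) = Add(Mul(-53, Rational(-1, 17)), Mul(0, Rational(-1, 48))) = Add(Rational(53, 17), 0) = Rational(53, 17))
F = Rational(3550234, 9615543) (F = Add(Mul(-10883, Rational(-1, 11046)), Mul(10725, Rational(-1, 17410))) = Add(Rational(10883, 11046), Rational(-2145, 3482)) = Rational(3550234, 9615543) ≈ 0.36922)
Add(F, Mul(-1, Function('n')(Mul(Add(48, -88), Add(42, 78)), 126))) = Add(Rational(3550234, 9615543), Mul(-1, Rational(53, 17))) = Add(Rational(3550234, 9615543), Rational(-53, 17)) = Rational(-449269801, 163464231)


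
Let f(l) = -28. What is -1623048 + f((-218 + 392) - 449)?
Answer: -1623076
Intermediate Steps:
-1623048 + f((-218 + 392) - 449) = -1623048 - 28 = -1623076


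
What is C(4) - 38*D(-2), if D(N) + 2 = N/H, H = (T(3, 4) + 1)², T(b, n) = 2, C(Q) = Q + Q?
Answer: 832/9 ≈ 92.444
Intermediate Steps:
C(Q) = 2*Q
H = 9 (H = (2 + 1)² = 3² = 9)
D(N) = -2 + N/9
C(4) - 38*D(-2) = 2*4 - 38*(-2 + (⅑)*(-2)) = 8 - 38*(-2 - 2/9) = 8 - 38*(-20/9) = 8 + 760/9 = 832/9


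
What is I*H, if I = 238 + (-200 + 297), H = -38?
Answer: -12730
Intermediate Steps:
I = 335 (I = 238 + 97 = 335)
I*H = 335*(-38) = -12730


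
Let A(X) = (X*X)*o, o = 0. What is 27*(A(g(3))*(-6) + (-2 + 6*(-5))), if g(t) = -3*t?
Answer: -864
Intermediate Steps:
A(X) = 0 (A(X) = (X*X)*0 = X**2*0 = 0)
27*(A(g(3))*(-6) + (-2 + 6*(-5))) = 27*(0*(-6) + (-2 + 6*(-5))) = 27*(0 + (-2 - 30)) = 27*(0 - 32) = 27*(-32) = -864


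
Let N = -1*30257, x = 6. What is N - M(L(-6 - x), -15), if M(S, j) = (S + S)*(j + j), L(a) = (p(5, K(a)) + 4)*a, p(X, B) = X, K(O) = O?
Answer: -36737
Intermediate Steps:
L(a) = 9*a (L(a) = (5 + 4)*a = 9*a)
N = -30257
M(S, j) = 4*S*j (M(S, j) = (2*S)*(2*j) = 4*S*j)
N - M(L(-6 - x), -15) = -30257 - 4*9*(-6 - 1*6)*(-15) = -30257 - 4*9*(-6 - 6)*(-15) = -30257 - 4*9*(-12)*(-15) = -30257 - 4*(-108)*(-15) = -30257 - 1*6480 = -30257 - 6480 = -36737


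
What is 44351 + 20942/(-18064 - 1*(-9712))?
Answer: 185199305/4176 ≈ 44349.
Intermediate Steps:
44351 + 20942/(-18064 - 1*(-9712)) = 44351 + 20942/(-18064 + 9712) = 44351 + 20942/(-8352) = 44351 + 20942*(-1/8352) = 44351 - 10471/4176 = 185199305/4176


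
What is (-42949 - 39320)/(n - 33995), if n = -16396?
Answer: 831/509 ≈ 1.6326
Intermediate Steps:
(-42949 - 39320)/(n - 33995) = (-42949 - 39320)/(-16396 - 33995) = -82269/(-50391) = -82269*(-1/50391) = 831/509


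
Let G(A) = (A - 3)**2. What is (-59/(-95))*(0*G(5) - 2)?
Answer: -118/95 ≈ -1.2421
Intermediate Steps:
G(A) = (-3 + A)**2
(-59/(-95))*(0*G(5) - 2) = (-59/(-95))*(0*(-3 + 5)**2 - 2) = (-59*(-1/95))*(0*2**2 - 2) = 59*(0*4 - 2)/95 = 59*(0 - 2)/95 = (59/95)*(-2) = -118/95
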